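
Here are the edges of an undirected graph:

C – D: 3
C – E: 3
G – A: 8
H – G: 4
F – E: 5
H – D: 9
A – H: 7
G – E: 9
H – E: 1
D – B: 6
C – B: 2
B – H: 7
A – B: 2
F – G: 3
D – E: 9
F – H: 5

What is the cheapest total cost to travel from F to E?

5

Settle nodes by increasing distance from F:
F: 0
G: 3  (via F)
E: 5  (via F)
Shortest route: F → E = 5.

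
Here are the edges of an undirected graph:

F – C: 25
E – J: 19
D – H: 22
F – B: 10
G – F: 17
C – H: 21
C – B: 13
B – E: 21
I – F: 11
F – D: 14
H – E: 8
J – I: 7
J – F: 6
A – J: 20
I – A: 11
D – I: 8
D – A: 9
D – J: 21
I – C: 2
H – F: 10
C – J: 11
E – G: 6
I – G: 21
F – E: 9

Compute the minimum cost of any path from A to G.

32

Candidate routes:
A → D → F → E → G: 9+14+9+6 = 38
A → D → I → G: 9+8+21 = 38
A → I → F → E → G: 11+11+9+6 = 37
A → I → G: 11+21 = 32
The minimum is 32 via A → I → G.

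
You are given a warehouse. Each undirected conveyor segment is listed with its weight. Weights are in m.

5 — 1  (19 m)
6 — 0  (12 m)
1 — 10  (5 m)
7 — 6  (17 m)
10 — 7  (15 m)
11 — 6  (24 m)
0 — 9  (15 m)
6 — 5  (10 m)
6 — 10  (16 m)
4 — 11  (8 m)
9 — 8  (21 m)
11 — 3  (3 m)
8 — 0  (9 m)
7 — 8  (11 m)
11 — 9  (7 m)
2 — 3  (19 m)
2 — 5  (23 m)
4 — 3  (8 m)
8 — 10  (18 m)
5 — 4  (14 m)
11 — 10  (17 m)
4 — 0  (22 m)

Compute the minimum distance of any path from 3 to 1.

25 m

Enumerating some paths:
3–4–11–10–1: 8+8+17+5 = 38
3–11–10–1: 3+17+5 = 25
The minimum is 25 m via 3–11–10–1.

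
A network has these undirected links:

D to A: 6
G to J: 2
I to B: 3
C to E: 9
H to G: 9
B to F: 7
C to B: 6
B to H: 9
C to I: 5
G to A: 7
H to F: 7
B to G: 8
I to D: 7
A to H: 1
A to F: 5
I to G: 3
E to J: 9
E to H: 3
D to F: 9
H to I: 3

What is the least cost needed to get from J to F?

14

Shortest distances from J:
J: 0
G: 2  (via J)
I: 5  (via G)
B: 8  (via I)
H: 8  (via I)
A: 9  (via G)
E: 9  (via J)
C: 10  (via I)
D: 12  (via I)
F: 14  (via A)
Shortest route: J → G → A → F = 14.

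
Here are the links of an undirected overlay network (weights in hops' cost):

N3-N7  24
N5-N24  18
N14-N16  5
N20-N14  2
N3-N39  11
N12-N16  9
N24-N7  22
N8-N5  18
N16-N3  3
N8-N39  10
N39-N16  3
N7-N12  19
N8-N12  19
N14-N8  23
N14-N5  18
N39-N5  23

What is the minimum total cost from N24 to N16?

41 hops' cost

Enumerating some paths:
N24 → N5 → N39 → N16: 18+23+3 = 44
N24 → N5 → N14 → N16: 18+18+5 = 41
Cheapest is N24 → N5 → N14 → N16 at 41 hops' cost.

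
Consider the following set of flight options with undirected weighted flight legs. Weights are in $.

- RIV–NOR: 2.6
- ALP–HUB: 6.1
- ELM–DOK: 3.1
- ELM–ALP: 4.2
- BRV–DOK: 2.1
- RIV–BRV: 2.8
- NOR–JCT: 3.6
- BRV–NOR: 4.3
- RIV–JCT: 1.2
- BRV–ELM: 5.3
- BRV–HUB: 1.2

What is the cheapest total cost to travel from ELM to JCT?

$9.2

Shortest distances from ELM:
ELM: 0
DOK: 3.1  (via ELM)
ALP: 4.2  (via ELM)
BRV: 5.2  (via DOK)
HUB: 6.4  (via BRV)
RIV: 8  (via BRV)
JCT: 9.2  (via RIV)
Shortest route: ELM–DOK–BRV–RIV–JCT = $9.2.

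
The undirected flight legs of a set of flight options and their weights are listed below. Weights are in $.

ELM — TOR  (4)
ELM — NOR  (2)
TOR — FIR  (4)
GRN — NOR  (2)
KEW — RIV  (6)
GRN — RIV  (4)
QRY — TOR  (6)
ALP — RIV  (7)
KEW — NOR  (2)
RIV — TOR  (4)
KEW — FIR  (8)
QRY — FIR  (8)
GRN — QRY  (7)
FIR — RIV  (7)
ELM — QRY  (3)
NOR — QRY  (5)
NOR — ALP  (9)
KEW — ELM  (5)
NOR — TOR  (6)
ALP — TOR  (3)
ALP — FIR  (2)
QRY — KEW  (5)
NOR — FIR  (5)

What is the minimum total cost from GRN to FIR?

$7

Shortest distances from GRN:
GRN: 0
NOR: 2  (via GRN)
KEW: 4  (via NOR)
ELM: 4  (via NOR)
RIV: 4  (via GRN)
QRY: 7  (via GRN)
FIR: 7  (via NOR)
Shortest route: GRN → NOR → FIR = $7.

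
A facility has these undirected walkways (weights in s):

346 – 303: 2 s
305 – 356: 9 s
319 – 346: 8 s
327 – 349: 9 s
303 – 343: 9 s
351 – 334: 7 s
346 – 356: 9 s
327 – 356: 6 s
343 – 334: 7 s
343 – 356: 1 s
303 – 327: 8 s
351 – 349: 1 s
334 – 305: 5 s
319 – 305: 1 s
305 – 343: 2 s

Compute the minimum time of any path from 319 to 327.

Enumerating some paths:
319 → 305 → 356 → 327: 1+9+6 = 16
319 → 346 → 303 → 327: 8+2+8 = 18
319 → 305 → 343 → 356 → 327: 1+2+1+6 = 10
Cheapest is 319 → 305 → 343 → 356 → 327 at 10 s.

10 s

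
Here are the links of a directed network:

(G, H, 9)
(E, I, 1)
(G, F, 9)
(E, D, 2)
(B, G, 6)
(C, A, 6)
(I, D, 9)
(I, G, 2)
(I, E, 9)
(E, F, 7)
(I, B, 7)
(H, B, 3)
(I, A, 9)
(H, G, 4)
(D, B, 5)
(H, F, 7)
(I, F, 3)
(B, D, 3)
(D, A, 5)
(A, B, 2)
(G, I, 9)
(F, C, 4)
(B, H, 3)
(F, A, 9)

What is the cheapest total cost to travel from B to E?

Shortest distances from B:
B: 0
D: 3  (via B)
H: 3  (via B)
G: 6  (via B)
A: 8  (via D)
F: 10  (via H)
C: 14  (via F)
I: 15  (via G)
E: 24  (via I)
Shortest route: B → G → I → E = 24.

24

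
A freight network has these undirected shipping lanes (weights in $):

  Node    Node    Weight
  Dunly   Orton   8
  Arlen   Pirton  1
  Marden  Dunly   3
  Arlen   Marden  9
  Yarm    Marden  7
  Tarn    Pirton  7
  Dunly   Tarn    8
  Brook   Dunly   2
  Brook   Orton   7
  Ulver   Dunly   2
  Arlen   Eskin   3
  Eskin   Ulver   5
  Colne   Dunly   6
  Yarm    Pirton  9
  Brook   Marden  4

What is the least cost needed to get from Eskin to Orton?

Settle nodes by increasing distance from Eskin:
Eskin: 0
Arlen: 3  (via Eskin)
Pirton: 4  (via Arlen)
Ulver: 5  (via Eskin)
Dunly: 7  (via Ulver)
Brook: 9  (via Dunly)
Marden: 10  (via Dunly)
Tarn: 11  (via Pirton)
Yarm: 13  (via Pirton)
Colne: 13  (via Dunly)
Orton: 15  (via Dunly)
Shortest route: Eskin–Ulver–Dunly–Orton = $15.

$15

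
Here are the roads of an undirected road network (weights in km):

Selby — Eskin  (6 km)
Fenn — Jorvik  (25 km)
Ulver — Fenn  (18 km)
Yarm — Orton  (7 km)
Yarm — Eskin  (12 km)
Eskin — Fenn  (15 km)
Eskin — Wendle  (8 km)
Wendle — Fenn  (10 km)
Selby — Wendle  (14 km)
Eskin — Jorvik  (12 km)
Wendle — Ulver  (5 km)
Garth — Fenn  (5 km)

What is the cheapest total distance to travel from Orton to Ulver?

32 km

Running Dijkstra from Orton:
Orton: 0
Yarm: 7  (via Orton)
Eskin: 19  (via Yarm)
Selby: 25  (via Eskin)
Wendle: 27  (via Eskin)
Jorvik: 31  (via Eskin)
Ulver: 32  (via Wendle)
Shortest route: Orton–Yarm–Eskin–Wendle–Ulver = 32 km.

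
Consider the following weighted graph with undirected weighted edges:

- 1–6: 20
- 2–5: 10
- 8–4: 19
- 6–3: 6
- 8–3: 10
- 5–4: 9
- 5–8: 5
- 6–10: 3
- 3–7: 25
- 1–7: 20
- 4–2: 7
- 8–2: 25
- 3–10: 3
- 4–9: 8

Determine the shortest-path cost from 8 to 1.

36

Settle nodes by increasing distance from 8:
8: 0
5: 5  (via 8)
3: 10  (via 8)
10: 13  (via 3)
4: 14  (via 5)
2: 15  (via 5)
6: 16  (via 3)
9: 22  (via 4)
7: 35  (via 3)
1: 36  (via 6)
Shortest route: 8–3–6–1 = 36.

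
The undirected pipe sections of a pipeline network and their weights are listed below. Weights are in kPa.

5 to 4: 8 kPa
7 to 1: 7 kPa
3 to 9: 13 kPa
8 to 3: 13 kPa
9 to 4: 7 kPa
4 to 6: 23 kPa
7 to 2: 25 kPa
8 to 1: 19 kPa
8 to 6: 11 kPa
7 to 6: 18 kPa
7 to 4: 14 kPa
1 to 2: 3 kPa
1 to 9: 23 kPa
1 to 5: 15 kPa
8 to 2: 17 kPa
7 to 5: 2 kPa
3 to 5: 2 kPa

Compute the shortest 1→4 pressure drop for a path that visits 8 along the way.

42 kPa

Best 1 to 8: 1 → 8 costing 19
Shortest 8→4: 8 → 3 → 5 → 4 = 23
Total via 8: 19 + 23 = 42 kPa.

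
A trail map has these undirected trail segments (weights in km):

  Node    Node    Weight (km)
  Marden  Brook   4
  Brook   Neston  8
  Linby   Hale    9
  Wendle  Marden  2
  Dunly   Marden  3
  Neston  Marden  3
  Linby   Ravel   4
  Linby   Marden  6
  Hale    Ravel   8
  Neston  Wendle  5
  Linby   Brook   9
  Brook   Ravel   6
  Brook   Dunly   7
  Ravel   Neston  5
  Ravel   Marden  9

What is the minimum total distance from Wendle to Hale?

Enumerating some paths:
Wendle–Marden–Linby–Hale: 2+6+9 = 17
Wendle–Marden–Neston–Ravel–Hale: 2+3+5+8 = 18
Wendle–Neston–Ravel–Hale: 5+5+8 = 18
The minimum is 17 km via Wendle–Marden–Linby–Hale.

17 km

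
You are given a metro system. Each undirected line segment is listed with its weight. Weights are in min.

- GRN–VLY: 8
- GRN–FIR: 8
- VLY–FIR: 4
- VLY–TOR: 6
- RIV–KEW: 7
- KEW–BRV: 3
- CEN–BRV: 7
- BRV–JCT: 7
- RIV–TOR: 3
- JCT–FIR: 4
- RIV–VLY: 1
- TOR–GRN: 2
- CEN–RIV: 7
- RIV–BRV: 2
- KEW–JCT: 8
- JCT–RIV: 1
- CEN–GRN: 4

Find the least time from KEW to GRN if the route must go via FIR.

18 min

Shortest KEW→FIR: KEW → BRV → RIV → VLY → FIR = 10
Best FIR to GRN: FIR → GRN costing 8
Total via FIR: 10 + 8 = 18 min.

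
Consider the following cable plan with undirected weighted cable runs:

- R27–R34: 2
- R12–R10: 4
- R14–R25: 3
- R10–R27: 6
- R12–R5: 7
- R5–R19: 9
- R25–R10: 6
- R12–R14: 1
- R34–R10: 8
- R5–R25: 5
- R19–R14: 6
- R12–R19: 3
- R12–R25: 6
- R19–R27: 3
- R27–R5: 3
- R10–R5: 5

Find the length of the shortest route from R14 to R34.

9

Compare a few routes:
R14 → R12 → R5 → R27 → R34: 1+7+3+2 = 13
R14 → R25 → R5 → R27 → R34: 3+5+3+2 = 13
R14 → R12 → R19 → R27 → R34: 1+3+3+2 = 9
R14 → R19 → R27 → R34: 6+3+2 = 11
The minimum is 9 via R14 → R12 → R19 → R27 → R34.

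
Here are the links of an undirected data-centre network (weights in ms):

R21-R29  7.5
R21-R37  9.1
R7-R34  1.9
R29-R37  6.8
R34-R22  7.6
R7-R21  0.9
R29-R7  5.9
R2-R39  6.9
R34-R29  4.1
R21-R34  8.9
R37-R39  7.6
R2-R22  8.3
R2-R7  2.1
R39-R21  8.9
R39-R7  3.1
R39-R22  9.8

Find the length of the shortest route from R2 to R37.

Enumerating some paths:
R2 → R39 → R37: 6.9+7.6 = 14.5
R2 → R7 → R21 → R37: 2.1+0.9+9.1 = 12.1
R2 → R7 → R39 → R37: 2.1+3.1+7.6 = 12.8
R2 → R7 → R29 → R37: 2.1+5.9+6.8 = 14.8
Cheapest is R2 → R7 → R21 → R37 at 12.1 ms.

12.1 ms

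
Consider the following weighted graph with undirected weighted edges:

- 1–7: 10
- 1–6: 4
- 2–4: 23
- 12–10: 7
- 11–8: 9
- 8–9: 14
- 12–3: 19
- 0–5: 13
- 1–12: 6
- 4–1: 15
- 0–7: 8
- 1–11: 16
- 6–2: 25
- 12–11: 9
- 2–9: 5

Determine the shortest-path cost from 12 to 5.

Settle nodes by increasing distance from 12:
12: 0
1: 6  (via 12)
10: 7  (via 12)
11: 9  (via 12)
6: 10  (via 1)
7: 16  (via 1)
8: 18  (via 11)
3: 19  (via 12)
4: 21  (via 1)
0: 24  (via 7)
9: 32  (via 8)
2: 35  (via 6)
5: 37  (via 0)
Shortest route: 12 → 1 → 7 → 0 → 5 = 37.

37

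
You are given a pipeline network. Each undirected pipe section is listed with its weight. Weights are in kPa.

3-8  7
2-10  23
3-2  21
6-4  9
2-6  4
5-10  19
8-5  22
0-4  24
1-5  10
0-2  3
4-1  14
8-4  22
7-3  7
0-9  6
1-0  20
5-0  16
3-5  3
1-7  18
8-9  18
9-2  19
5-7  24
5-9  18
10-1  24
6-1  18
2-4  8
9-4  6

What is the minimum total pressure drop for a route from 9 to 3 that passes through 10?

54 kPa

Shortest 9→10: 9–0–2–10 = 32
Best 10 to 3: 10–5–3 costing 22
Total via 10: 32 + 22 = 54 kPa.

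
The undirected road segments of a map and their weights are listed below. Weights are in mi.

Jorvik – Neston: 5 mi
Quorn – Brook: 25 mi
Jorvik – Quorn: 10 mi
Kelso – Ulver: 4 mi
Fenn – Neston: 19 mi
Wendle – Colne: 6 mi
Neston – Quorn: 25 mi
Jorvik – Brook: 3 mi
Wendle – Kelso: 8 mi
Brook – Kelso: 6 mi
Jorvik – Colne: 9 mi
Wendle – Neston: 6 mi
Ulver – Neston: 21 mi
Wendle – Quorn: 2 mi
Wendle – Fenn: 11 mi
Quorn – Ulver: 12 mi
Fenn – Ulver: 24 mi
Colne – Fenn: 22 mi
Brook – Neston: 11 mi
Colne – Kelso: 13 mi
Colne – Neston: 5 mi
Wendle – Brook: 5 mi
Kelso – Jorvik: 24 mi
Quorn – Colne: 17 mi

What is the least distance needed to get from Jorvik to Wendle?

Candidate routes:
Jorvik → Neston → Wendle: 5+6 = 11
Jorvik → Quorn → Wendle: 10+2 = 12
Jorvik → Brook → Wendle: 3+5 = 8
Cheapest is Jorvik → Brook → Wendle at 8 mi.

8 mi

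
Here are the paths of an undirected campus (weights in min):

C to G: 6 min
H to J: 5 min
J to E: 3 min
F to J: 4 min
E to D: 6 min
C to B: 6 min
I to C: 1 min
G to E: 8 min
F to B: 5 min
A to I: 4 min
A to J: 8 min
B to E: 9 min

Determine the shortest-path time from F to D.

Settle nodes by increasing distance from F:
F: 0
J: 4  (via F)
B: 5  (via F)
E: 7  (via J)
H: 9  (via J)
C: 11  (via B)
A: 12  (via J)
I: 12  (via C)
D: 13  (via E)
Shortest route: F → J → E → D = 13 min.

13 min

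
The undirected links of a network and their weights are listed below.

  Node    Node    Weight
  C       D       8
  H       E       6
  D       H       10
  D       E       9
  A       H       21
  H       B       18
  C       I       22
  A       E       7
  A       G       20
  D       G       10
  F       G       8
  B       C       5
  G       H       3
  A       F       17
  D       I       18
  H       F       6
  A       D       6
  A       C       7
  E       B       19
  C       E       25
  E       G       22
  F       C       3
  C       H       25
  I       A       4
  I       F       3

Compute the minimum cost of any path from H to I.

9

Enumerating some paths:
H - F - I: 6+3 = 9
H - G - F - I: 3+8+3 = 14
Cheapest is H - F - I at 9.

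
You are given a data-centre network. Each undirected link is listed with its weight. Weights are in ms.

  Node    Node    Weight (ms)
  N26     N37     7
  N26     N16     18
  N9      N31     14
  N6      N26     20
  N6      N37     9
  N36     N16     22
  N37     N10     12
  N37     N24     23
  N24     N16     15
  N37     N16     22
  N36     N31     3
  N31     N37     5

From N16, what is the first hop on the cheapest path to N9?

Candidate routes:
N16 → N36 → N31 → N9: 22+3+14 = 39
N16 → N37 → N31 → N9: 22+5+14 = 41
Cheapest is N16 → N36 → N31 → N9 at 39 ms.
So from N16 the first move is to N36.

N36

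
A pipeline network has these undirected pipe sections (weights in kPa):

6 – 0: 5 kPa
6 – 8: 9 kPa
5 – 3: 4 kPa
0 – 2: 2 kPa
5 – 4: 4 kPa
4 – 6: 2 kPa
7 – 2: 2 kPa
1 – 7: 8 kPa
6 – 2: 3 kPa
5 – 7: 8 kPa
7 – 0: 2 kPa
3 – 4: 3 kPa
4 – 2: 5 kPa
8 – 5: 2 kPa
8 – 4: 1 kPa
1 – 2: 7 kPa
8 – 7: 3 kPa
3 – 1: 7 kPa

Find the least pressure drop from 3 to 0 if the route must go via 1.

16 kPa

Best 3 to 1: 3 → 1 costing 7
Shortest 1→0: 1 → 2 → 0 = 9
Total via 1: 7 + 9 = 16 kPa.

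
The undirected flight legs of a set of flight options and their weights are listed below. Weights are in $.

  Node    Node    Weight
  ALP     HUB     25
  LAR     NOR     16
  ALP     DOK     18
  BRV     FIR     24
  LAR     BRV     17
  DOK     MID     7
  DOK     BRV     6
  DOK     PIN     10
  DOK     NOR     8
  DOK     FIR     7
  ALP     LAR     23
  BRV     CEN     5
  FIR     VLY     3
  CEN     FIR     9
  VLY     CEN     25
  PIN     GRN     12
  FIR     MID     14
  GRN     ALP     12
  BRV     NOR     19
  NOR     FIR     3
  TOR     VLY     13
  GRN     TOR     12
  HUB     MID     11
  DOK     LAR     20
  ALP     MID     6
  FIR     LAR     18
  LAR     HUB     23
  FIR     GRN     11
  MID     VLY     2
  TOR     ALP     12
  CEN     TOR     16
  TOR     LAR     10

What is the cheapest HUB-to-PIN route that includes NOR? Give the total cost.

Best HUB to NOR: HUB → MID → VLY → FIR → NOR costing 19
Best NOR to PIN: NOR → DOK → PIN costing 18
Total via NOR: 19 + 18 = $37.

$37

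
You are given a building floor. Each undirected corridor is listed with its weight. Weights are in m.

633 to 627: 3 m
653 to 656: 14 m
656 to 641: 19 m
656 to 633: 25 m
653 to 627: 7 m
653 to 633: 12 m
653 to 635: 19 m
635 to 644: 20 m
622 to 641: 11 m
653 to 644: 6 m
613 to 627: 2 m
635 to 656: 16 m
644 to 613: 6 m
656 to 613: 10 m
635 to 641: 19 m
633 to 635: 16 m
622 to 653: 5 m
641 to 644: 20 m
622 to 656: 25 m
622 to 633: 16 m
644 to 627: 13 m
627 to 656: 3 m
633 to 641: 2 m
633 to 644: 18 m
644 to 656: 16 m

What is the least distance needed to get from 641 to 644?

Shortest distances from 641:
641: 0
633: 2  (via 641)
627: 5  (via 633)
613: 7  (via 627)
656: 8  (via 627)
622: 11  (via 641)
653: 12  (via 627)
644: 13  (via 613)
Shortest route: 641–633–627–613–644 = 13 m.

13 m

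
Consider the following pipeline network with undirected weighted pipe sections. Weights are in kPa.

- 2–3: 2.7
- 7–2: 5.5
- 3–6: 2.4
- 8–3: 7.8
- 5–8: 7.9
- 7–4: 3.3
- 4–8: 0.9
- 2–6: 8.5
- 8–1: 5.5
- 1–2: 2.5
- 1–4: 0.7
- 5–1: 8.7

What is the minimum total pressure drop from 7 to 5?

Candidate routes:
7–2–1–5: 5.5+2.5+8.7 = 16.7
7–4–1–8–5: 3.3+0.7+5.5+7.9 = 17.4
7–4–1–5: 3.3+0.7+8.7 = 12.7
7–4–8–5: 3.3+0.9+7.9 = 12.1
Cheapest is 7–4–8–5 at 12.1 kPa.

12.1 kPa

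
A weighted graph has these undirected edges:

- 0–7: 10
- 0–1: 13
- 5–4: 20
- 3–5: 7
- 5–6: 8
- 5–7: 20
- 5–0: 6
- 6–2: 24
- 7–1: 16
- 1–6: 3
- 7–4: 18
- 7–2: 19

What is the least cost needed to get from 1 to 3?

Compare a few routes:
1 - 0 - 5 - 3: 13+6+7 = 26
1 - 6 - 5 - 3: 3+8+7 = 18
The minimum is 18 via 1 - 6 - 5 - 3.

18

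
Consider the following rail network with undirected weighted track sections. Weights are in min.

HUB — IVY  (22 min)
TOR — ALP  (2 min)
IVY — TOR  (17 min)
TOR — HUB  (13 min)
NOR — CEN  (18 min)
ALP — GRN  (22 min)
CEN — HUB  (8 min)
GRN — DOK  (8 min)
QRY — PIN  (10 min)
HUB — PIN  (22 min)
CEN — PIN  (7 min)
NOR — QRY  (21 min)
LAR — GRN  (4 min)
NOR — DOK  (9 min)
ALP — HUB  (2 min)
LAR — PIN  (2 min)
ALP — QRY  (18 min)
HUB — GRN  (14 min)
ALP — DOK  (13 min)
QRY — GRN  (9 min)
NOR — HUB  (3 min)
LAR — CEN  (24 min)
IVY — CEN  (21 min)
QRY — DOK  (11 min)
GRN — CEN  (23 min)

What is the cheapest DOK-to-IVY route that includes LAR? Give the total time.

42 min

Best DOK to LAR: DOK–GRN–LAR costing 12
Shortest LAR→IVY: LAR–PIN–CEN–IVY = 30
Total via LAR: 12 + 30 = 42 min.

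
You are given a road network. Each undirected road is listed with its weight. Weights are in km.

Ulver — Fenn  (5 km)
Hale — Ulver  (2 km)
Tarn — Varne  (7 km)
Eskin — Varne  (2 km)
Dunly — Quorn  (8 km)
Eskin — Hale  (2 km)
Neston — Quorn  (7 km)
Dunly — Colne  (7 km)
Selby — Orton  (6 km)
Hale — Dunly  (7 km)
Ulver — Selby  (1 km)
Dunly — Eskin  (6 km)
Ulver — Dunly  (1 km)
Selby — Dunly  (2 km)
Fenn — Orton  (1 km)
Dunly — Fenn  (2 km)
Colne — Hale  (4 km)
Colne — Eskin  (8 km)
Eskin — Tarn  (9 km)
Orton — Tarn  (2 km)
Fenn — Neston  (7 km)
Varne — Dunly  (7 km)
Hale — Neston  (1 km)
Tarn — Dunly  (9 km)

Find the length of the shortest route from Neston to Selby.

Running Dijkstra from Neston:
Neston: 0
Hale: 1  (via Neston)
Ulver: 3  (via Hale)
Eskin: 3  (via Hale)
Selby: 4  (via Ulver)
Shortest route: Neston–Hale–Ulver–Selby = 4 km.

4 km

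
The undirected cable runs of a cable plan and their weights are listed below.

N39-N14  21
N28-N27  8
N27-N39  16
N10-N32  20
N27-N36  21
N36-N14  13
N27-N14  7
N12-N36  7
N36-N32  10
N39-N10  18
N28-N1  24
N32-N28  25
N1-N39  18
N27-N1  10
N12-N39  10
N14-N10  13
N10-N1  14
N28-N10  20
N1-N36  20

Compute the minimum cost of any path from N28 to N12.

34

Candidate routes:
N28–N27–N36–N12: 8+21+7 = 36
N28–N27–N14–N36–N12: 8+7+13+7 = 35
N28–N27–N39–N12: 8+16+10 = 34
N28–N32–N36–N12: 25+10+7 = 42
Cheapest is N28–N27–N39–N12 at 34.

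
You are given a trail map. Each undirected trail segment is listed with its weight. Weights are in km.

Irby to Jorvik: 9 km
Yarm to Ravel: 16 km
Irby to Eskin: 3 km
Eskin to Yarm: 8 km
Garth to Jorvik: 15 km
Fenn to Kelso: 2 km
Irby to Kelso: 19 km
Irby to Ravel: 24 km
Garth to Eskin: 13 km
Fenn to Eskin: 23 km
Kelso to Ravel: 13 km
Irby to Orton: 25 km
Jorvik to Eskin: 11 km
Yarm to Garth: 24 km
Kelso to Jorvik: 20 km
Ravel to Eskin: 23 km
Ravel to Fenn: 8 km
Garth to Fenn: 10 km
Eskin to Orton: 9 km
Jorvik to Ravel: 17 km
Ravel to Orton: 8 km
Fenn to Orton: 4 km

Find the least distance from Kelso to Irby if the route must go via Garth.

28 km

Shortest Kelso→Garth: Kelso → Fenn → Garth = 12
Shortest Garth→Irby: Garth → Eskin → Irby = 16
Total via Garth: 12 + 16 = 28 km.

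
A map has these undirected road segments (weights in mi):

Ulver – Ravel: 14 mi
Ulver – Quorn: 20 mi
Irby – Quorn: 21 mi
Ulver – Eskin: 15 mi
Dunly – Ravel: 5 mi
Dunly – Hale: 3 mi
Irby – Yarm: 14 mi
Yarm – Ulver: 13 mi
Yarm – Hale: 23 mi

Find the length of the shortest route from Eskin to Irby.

42 mi

Compare a few routes:
Eskin → Ulver → Quorn → Irby: 15+20+21 = 56
Eskin → Ulver → Ravel → Dunly → Hale → Yarm → Irby: 15+14+5+3+23+14 = 74
Eskin → Ulver → Yarm → Irby: 15+13+14 = 42
Cheapest is Eskin → Ulver → Yarm → Irby at 42 mi.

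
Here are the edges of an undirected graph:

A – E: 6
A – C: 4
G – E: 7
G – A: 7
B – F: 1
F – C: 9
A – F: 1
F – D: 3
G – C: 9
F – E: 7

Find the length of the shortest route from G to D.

Settle nodes by increasing distance from G:
G: 0
A: 7  (via G)
E: 7  (via G)
F: 8  (via A)
B: 9  (via F)
C: 9  (via G)
D: 11  (via F)
Shortest route: G–A–F–D = 11.

11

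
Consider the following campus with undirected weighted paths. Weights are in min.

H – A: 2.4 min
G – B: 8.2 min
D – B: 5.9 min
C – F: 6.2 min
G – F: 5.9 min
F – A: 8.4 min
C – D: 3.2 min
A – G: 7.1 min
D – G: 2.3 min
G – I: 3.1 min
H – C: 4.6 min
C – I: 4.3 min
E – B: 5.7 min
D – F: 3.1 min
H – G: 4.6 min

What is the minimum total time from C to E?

14.8 min

Shortest distances from C:
C: 0
D: 3.2  (via C)
I: 4.3  (via C)
H: 4.6  (via C)
G: 5.5  (via D)
F: 6.2  (via C)
A: 7  (via H)
B: 9.1  (via D)
E: 14.8  (via B)
Shortest route: C → D → B → E = 14.8 min.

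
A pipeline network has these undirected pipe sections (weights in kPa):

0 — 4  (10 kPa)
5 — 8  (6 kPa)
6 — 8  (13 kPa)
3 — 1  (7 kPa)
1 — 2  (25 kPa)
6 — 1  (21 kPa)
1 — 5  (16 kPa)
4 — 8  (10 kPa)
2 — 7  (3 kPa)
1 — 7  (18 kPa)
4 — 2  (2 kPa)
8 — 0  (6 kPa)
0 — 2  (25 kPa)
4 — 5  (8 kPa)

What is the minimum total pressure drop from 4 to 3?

30 kPa

Running Dijkstra from 4:
4: 0
2: 2  (via 4)
7: 5  (via 2)
5: 8  (via 4)
0: 10  (via 4)
8: 10  (via 4)
1: 23  (via 7)
6: 23  (via 8)
3: 30  (via 1)
Shortest route: 4–2–7–1–3 = 30 kPa.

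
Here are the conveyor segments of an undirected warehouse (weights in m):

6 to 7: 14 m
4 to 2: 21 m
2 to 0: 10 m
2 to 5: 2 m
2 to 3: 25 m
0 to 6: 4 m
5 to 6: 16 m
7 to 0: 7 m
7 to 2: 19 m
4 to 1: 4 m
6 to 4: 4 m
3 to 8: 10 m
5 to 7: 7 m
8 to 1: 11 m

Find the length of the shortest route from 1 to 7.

19 m

Running Dijkstra from 1:
1: 0
4: 4  (via 1)
6: 8  (via 4)
8: 11  (via 1)
0: 12  (via 6)
7: 19  (via 0)
Shortest route: 1–4–6–0–7 = 19 m.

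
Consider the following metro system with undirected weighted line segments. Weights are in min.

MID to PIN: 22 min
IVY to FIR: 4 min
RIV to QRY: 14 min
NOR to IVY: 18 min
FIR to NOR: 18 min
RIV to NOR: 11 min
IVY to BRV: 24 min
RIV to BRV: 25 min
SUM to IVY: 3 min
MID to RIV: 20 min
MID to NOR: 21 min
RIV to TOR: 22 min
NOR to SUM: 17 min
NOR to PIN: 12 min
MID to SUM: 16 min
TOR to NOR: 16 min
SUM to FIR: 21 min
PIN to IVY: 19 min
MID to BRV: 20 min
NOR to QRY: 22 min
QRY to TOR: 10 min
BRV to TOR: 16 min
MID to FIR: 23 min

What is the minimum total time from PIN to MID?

22 min

Compare a few routes:
PIN–NOR–MID: 12+21 = 33
PIN–MID: 22 = 22
The minimum is 22 min via PIN–MID.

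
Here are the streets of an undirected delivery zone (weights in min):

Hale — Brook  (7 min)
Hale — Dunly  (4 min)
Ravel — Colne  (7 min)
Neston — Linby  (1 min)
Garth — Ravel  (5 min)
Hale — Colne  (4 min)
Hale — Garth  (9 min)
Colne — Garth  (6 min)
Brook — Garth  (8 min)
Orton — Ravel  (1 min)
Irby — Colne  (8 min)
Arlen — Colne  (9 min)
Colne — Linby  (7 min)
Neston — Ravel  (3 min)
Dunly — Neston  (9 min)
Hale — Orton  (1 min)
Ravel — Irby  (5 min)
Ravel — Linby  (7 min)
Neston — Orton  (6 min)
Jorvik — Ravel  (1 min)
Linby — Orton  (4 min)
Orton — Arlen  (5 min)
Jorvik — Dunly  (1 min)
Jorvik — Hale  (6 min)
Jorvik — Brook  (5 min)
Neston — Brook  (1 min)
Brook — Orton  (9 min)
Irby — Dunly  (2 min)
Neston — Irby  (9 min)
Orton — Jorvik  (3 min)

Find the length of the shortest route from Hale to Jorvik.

3 min

Enumerating some paths:
Hale - Orton - Jorvik: 1+3 = 4
Hale - Dunly - Jorvik: 4+1 = 5
Hale - Orton - Ravel - Jorvik: 1+1+1 = 3
The minimum is 3 min via Hale - Orton - Ravel - Jorvik.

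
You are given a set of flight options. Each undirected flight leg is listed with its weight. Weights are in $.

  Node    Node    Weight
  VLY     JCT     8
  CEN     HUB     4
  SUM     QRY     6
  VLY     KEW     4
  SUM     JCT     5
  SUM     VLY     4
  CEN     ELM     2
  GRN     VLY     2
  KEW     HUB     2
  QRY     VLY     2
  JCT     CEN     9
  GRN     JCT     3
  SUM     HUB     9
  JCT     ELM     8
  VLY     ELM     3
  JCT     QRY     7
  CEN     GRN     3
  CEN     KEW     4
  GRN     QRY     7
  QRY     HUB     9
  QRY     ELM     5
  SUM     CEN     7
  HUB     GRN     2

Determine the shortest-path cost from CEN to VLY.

$5

Compare a few routes:
CEN–HUB–GRN–VLY: 4+2+2 = 8
CEN–ELM–VLY: 2+3 = 5
CEN–KEW–VLY: 4+4 = 8
CEN–ELM–QRY–VLY: 2+5+2 = 9
The minimum is $5 via CEN–ELM–VLY.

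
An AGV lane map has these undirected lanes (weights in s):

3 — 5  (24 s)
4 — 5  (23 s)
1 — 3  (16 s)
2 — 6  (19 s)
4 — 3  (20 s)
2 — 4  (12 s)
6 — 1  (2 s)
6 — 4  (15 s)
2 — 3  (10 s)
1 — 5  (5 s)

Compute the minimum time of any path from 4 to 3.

Running Dijkstra from 4:
4: 0
2: 12  (via 4)
6: 15  (via 4)
1: 17  (via 6)
3: 20  (via 4)
Shortest route: 4 → 3 = 20 s.

20 s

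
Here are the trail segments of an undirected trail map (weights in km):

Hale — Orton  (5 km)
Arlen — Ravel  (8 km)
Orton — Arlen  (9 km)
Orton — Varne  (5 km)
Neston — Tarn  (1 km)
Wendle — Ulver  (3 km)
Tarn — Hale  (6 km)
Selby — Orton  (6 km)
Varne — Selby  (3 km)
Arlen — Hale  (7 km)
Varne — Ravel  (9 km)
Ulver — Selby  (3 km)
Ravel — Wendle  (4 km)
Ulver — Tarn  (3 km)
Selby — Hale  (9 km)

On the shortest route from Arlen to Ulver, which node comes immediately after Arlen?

Enumerating some paths:
Arlen–Ravel–Wendle–Ulver: 8+4+3 = 15
Arlen–Hale–Tarn–Ulver: 7+6+3 = 16
Arlen–Orton–Selby–Ulver: 9+6+3 = 18
Cheapest is Arlen–Ravel–Wendle–Ulver at 15 km.
So from Arlen the first move is to Ravel.

Ravel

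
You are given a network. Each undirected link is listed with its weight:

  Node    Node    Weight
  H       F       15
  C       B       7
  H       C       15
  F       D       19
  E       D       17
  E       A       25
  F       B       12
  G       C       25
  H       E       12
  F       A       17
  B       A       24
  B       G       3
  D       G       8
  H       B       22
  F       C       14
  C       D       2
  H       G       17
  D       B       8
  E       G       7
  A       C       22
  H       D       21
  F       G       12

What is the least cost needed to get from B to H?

Candidate routes:
B → C → H: 7+15 = 22
B → G → E → H: 3+7+12 = 22
B → G → H: 3+17 = 20
Cheapest is B → G → H at 20.

20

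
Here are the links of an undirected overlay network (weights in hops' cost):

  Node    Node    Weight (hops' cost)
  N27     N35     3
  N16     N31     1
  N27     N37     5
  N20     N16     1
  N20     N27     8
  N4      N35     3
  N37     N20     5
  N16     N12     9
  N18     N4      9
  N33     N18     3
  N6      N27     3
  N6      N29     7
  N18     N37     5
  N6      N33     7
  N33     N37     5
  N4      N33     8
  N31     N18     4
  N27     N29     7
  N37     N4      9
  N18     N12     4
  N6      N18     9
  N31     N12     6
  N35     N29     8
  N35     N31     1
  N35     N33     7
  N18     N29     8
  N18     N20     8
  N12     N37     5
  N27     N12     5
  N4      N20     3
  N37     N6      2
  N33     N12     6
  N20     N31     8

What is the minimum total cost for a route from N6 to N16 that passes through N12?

Best N6 to N12: N6–N37–N12 costing 7
Best N12 to N16: N12–N31–N16 costing 7
Total via N12: 7 + 7 = 14 hops' cost.

14 hops' cost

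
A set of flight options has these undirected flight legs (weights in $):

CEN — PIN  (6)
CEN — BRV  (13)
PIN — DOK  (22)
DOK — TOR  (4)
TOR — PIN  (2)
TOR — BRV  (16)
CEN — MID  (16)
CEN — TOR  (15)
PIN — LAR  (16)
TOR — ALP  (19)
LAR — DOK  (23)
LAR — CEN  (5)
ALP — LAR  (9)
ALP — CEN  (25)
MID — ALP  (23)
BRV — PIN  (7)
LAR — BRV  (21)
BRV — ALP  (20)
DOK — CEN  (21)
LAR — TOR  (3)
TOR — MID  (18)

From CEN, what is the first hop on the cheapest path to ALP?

LAR

Candidate routes:
CEN - LAR - ALP: 5+9 = 14
CEN - LAR - TOR - ALP: 5+3+19 = 27
CEN - ALP: 25 = 25
CEN - PIN - TOR - LAR - ALP: 6+2+3+9 = 20
The minimum is $14 via CEN - LAR - ALP.
So from CEN the first move is to LAR.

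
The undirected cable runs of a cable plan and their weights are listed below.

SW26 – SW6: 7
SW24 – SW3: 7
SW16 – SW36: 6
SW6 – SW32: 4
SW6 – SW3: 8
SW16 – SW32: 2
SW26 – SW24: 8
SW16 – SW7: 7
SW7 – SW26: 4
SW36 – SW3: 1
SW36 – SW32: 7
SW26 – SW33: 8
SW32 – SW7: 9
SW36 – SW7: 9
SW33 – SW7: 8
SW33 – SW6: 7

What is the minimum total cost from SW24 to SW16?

14

Settle nodes by increasing distance from SW24:
SW24: 0
SW3: 7  (via SW24)
SW26: 8  (via SW24)
SW36: 8  (via SW3)
SW7: 12  (via SW26)
SW16: 14  (via SW36)
Shortest route: SW24–SW3–SW36–SW16 = 14.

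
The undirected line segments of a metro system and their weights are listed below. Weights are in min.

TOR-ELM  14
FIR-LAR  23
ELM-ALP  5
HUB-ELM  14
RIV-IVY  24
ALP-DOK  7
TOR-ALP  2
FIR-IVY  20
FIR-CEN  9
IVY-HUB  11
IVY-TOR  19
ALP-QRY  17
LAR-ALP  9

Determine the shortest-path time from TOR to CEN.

43 min

Shortest distances from TOR:
TOR: 0
ALP: 2  (via TOR)
ELM: 7  (via ALP)
DOK: 9  (via ALP)
LAR: 11  (via ALP)
IVY: 19  (via TOR)
QRY: 19  (via ALP)
HUB: 21  (via ELM)
FIR: 34  (via LAR)
RIV: 43  (via IVY)
CEN: 43  (via FIR)
Shortest route: TOR → ALP → LAR → FIR → CEN = 43 min.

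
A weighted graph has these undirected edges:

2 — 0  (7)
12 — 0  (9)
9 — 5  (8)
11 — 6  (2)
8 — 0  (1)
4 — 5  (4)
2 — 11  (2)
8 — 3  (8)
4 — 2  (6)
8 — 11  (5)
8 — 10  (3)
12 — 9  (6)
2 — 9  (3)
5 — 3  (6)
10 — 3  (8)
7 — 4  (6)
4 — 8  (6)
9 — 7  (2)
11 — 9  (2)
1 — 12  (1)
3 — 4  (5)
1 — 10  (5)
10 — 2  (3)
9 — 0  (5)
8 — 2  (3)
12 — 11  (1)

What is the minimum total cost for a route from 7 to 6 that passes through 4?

16

Shortest 7→4: 7 → 4 = 6
Shortest 4→6: 4 → 2 → 11 → 6 = 10
Total via 4: 6 + 10 = 16.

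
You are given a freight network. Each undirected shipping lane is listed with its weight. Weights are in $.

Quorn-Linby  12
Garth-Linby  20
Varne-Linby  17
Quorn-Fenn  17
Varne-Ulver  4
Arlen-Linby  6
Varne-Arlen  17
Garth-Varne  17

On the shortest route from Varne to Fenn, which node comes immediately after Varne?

Compare a few routes:
Varne - Linby - Quorn - Fenn: 17+12+17 = 46
Varne - Arlen - Linby - Quorn - Fenn: 17+6+12+17 = 52
The minimum is $46 via Varne - Linby - Quorn - Fenn.
So from Varne the first move is to Linby.

Linby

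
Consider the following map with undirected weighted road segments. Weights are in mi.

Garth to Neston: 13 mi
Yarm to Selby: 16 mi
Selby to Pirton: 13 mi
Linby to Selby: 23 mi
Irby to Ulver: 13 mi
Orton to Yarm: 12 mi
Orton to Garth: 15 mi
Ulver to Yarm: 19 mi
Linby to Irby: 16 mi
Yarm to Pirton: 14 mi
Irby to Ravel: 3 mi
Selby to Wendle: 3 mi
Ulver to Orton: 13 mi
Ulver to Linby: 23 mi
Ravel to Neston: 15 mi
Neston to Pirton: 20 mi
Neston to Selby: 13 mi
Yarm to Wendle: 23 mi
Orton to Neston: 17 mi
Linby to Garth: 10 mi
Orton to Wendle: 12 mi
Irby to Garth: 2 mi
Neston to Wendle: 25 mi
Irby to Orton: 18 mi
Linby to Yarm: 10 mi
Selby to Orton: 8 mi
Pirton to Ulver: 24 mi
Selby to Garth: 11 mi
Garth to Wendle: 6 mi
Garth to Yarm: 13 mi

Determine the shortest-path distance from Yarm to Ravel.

Shortest distances from Yarm:
Yarm: 0
Linby: 10  (via Yarm)
Orton: 12  (via Yarm)
Garth: 13  (via Yarm)
Pirton: 14  (via Yarm)
Irby: 15  (via Garth)
Selby: 16  (via Yarm)
Ravel: 18  (via Irby)
Shortest route: Yarm–Garth–Irby–Ravel = 18 mi.

18 mi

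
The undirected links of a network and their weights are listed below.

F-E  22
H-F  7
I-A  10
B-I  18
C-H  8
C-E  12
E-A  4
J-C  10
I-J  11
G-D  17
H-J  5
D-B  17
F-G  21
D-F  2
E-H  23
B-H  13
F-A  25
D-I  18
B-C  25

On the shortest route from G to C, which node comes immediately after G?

Compare a few routes:
G → F → H → C: 21+7+8 = 36
G → D → F → H → J → C: 17+2+7+5+10 = 41
G → D → F → H → C: 17+2+7+8 = 34
Cheapest is G → D → F → H → C at 34.
So from G the first move is to D.

D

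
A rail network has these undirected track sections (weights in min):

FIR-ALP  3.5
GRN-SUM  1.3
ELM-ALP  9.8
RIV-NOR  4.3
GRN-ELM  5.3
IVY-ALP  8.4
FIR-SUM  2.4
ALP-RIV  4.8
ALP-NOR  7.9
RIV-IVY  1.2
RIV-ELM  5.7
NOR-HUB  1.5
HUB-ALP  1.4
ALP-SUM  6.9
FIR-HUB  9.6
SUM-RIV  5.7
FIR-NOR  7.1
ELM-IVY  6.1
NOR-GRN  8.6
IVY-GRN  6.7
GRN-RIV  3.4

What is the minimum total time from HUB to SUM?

7.3 min

Compare a few routes:
HUB–ALP–SUM: 1.4+6.9 = 8.3
HUB–NOR–RIV–GRN–SUM: 1.5+4.3+3.4+1.3 = 10.5
HUB–ALP–FIR–SUM: 1.4+3.5+2.4 = 7.3
The minimum is 7.3 min via HUB–ALP–FIR–SUM.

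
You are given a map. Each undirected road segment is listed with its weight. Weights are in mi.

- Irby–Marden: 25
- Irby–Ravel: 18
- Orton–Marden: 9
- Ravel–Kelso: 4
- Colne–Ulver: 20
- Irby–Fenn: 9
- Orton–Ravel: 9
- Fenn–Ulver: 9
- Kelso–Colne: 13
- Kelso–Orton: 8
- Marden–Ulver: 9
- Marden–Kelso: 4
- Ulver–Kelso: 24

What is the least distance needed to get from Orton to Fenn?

Shortest distances from Orton:
Orton: 0
Kelso: 8  (via Orton)
Marden: 9  (via Orton)
Ravel: 9  (via Orton)
Ulver: 18  (via Marden)
Colne: 21  (via Kelso)
Fenn: 27  (via Ulver)
Shortest route: Orton → Marden → Ulver → Fenn = 27 mi.

27 mi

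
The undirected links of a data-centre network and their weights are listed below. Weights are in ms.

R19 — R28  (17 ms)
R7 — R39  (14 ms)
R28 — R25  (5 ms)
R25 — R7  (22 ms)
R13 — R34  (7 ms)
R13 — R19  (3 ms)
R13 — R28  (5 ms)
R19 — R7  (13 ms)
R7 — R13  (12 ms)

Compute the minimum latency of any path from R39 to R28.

Running Dijkstra from R39:
R39: 0
R7: 14  (via R39)
R13: 26  (via R7)
R19: 27  (via R7)
R28: 31  (via R13)
Shortest route: R39 → R7 → R13 → R28 = 31 ms.

31 ms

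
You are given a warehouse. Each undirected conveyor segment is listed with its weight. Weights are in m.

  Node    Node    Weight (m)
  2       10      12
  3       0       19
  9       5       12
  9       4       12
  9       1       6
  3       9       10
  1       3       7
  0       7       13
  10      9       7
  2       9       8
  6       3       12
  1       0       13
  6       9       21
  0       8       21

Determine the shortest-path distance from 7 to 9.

32 m

Shortest distances from 7:
7: 0
0: 13  (via 7)
1: 26  (via 0)
3: 32  (via 0)
9: 32  (via 1)
Shortest route: 7 → 0 → 1 → 9 = 32 m.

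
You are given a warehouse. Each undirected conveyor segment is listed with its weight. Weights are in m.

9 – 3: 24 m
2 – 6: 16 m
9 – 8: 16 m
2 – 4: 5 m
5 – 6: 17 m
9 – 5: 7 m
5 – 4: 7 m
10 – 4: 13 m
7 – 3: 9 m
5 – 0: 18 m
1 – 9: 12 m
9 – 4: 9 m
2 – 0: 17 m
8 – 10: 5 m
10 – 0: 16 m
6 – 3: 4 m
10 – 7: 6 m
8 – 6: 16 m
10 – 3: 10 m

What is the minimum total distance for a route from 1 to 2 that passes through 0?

54 m

Best 1 to 0: 1–9–5–0 costing 37
Best 0 to 2: 0–2 costing 17
Total via 0: 37 + 17 = 54 m.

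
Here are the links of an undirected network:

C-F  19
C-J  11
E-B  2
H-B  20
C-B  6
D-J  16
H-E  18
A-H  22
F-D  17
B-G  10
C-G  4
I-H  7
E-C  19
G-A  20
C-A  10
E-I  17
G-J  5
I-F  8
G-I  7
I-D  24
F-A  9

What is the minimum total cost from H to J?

19

Candidate routes:
H–I–G–C–J: 7+7+4+11 = 29
H–I–G–J: 7+7+5 = 19
The minimum is 19 via H–I–G–J.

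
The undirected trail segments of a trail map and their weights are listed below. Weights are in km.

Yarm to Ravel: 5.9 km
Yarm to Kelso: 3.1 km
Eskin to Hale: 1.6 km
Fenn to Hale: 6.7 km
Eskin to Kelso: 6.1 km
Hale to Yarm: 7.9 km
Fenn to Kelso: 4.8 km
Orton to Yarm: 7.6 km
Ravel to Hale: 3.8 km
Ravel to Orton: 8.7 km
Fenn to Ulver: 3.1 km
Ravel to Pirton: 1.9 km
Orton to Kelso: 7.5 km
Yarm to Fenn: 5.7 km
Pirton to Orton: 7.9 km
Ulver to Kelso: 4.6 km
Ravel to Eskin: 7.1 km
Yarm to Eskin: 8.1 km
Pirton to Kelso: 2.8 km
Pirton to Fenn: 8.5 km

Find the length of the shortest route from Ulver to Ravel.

9.3 km

Shortest distances from Ulver:
Ulver: 0
Fenn: 3.1  (via Ulver)
Kelso: 4.6  (via Ulver)
Pirton: 7.4  (via Kelso)
Yarm: 7.7  (via Kelso)
Ravel: 9.3  (via Pirton)
Shortest route: Ulver → Kelso → Pirton → Ravel = 9.3 km.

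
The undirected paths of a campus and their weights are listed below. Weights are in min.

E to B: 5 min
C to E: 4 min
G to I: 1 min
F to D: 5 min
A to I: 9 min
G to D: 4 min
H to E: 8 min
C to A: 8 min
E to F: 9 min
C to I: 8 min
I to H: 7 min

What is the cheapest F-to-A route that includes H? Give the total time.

33 min

Best F to H: F–E–H costing 17
Best H to A: H–I–A costing 16
Total via H: 17 + 16 = 33 min.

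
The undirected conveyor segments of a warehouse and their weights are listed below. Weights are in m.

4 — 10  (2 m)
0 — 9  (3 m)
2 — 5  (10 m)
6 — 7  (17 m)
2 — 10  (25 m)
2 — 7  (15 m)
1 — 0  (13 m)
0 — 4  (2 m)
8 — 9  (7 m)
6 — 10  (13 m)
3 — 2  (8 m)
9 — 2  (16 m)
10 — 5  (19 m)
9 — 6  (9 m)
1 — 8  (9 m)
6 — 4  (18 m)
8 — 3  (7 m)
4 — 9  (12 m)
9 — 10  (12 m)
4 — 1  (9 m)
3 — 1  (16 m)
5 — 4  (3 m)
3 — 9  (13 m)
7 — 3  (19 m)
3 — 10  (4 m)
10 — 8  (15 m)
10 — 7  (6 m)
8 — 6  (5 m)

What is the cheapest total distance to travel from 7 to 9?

Settle nodes by increasing distance from 7:
7: 0
10: 6  (via 7)
4: 8  (via 10)
0: 10  (via 4)
3: 10  (via 10)
5: 11  (via 4)
9: 13  (via 0)
Shortest route: 7 → 10 → 4 → 0 → 9 = 13 m.

13 m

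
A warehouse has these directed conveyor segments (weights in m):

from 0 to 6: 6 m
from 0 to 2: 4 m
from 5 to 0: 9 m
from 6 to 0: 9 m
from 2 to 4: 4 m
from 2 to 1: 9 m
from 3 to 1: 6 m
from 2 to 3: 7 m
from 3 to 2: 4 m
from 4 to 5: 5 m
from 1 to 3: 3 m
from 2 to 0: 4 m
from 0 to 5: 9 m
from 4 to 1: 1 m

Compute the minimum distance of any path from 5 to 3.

Settle nodes by increasing distance from 5:
5: 0
0: 9  (via 5)
2: 13  (via 0)
6: 15  (via 0)
4: 17  (via 2)
1: 18  (via 4)
3: 20  (via 2)
Shortest route: 5 → 0 → 2 → 3 = 20 m.

20 m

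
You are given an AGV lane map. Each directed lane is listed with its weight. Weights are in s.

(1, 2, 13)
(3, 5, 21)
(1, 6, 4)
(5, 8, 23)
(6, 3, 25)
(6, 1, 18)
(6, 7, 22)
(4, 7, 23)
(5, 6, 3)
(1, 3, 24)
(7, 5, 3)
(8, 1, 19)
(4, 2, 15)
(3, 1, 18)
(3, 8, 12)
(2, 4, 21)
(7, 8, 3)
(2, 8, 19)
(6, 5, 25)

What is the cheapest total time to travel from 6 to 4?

52 s

Enumerating some paths:
6 - 3 - 1 - 2 - 4: 25+18+13+21 = 77
6 - 1 - 2 - 4: 18+13+21 = 52
The minimum is 52 s via 6 - 1 - 2 - 4.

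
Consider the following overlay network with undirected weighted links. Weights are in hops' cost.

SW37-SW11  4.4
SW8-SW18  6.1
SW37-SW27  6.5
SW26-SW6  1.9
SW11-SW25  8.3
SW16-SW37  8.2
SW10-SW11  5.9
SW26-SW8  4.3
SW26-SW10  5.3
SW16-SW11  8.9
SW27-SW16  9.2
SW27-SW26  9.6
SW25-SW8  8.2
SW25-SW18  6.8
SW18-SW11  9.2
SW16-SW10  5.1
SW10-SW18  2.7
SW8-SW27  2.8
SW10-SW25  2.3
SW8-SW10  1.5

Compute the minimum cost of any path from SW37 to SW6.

15.5 hops' cost

Shortest distances from SW37:
SW37: 0
SW11: 4.4  (via SW37)
SW27: 6.5  (via SW37)
SW16: 8.2  (via SW37)
SW8: 9.3  (via SW27)
SW10: 10.3  (via SW11)
SW25: 12.6  (via SW10)
SW18: 13  (via SW10)
SW26: 13.6  (via SW8)
SW6: 15.5  (via SW26)
Shortest route: SW37–SW27–SW8–SW26–SW6 = 15.5 hops' cost.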